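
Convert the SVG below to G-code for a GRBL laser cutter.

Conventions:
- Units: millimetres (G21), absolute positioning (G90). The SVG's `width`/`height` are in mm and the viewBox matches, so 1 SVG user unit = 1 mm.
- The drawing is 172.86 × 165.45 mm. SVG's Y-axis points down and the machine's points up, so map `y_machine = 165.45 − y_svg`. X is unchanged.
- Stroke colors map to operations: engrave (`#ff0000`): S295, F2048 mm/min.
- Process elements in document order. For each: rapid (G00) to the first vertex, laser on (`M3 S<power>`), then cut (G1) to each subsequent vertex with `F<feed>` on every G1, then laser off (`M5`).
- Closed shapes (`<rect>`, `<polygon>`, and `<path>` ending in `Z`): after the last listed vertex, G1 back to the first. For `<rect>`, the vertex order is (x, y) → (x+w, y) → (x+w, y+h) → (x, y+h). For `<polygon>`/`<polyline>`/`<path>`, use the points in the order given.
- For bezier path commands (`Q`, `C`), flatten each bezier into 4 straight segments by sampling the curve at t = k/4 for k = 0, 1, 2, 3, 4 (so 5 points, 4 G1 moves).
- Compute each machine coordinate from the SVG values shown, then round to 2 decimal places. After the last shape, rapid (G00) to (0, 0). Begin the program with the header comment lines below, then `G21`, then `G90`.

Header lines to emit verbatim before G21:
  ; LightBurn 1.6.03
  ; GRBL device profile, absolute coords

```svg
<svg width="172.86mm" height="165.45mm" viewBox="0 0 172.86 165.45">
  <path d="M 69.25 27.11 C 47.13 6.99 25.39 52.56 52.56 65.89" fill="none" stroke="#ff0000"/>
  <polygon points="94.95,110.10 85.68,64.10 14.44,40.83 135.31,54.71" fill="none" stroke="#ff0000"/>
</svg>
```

; LightBurn 1.6.03
; GRBL device profile, absolute coords
G21
G90
G00 X69.25 Y138.34
M3 S295
G1 X53.49 Y142.64 F2048
G1 X42.42 Y131.49 F2048
G1 X40.59 Y114.07 F2048
G1 X52.56 Y99.56 F2048
M5
G00 X94.95 Y55.35
M3 S295
G1 X85.68 Y101.35 F2048
G1 X14.44 Y124.62 F2048
G1 X135.31 Y110.74 F2048
G1 X94.95 Y55.35 F2048
M5
G00 X0.00 Y0.00

viewBox `0 0 172.86 165.45` with mm width/height → 1 unit = 1 mm. Flip: y_m = 165.45 − y_svg.

**Shape 1** — `<path>` cubic bezier, stroke `#ff0000` → engrave (S295, F2048). Control points (SVG): P0=(69.25,27.11), P1=(47.13,6.99), P2=(25.39,52.56), P3=(52.56,65.89); sampled at t=k/4. Machine vertices: (69.25,138.34) → (53.49,142.64) → (42.42,131.49) → (40.59,114.07) → (52.56,99.56). Open path.

**Shape 2** — `<polygon>` closed polygon, stroke `#ff0000` → engrave (S295, F2048). Machine vertices: (94.95,55.35) → (85.68,101.35) → (14.44,124.62) → (135.31,110.74) → (94.95,55.35). Closed: final G1 returns to the first vertex.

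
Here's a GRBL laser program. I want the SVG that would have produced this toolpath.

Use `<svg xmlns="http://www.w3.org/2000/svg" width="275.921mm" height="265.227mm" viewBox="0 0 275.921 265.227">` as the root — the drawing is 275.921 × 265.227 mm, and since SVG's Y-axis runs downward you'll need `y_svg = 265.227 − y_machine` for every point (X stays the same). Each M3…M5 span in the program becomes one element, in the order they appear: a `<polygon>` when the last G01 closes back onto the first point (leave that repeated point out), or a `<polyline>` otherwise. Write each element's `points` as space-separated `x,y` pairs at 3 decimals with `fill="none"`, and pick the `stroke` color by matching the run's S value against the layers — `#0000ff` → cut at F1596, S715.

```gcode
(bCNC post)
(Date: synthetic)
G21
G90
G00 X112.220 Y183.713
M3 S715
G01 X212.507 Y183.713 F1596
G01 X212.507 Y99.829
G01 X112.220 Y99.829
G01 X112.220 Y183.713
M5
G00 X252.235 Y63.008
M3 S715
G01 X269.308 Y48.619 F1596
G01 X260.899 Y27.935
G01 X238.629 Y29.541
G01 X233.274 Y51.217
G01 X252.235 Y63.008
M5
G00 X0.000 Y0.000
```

Each laser-on run becomes one SVG element. Flip Y back into SVG space with y_svg = 265.227 − y_machine. Every run uses S715, so all elements get stroke `#0000ff` (cut).

Run 1: The run returns to its start, so emit a `<polygon>` with points (Y-flipped): 112.220,81.514 212.507,81.514 212.507,165.398 112.220,165.398.

Run 2: The run returns to its start, so emit a `<polygon>` with points (Y-flipped): 252.235,202.219 269.308,216.608 260.899,237.292 238.629,235.686 233.274,214.010.

<svg xmlns="http://www.w3.org/2000/svg" width="275.921mm" height="265.227mm" viewBox="0 0 275.921 265.227">
  <polygon points="112.220,81.514 212.507,81.514 212.507,165.398 112.220,165.398" fill="none" stroke="#0000ff"/>
  <polygon points="252.235,202.219 269.308,216.608 260.899,237.292 238.629,235.686 233.274,214.010" fill="none" stroke="#0000ff"/>
</svg>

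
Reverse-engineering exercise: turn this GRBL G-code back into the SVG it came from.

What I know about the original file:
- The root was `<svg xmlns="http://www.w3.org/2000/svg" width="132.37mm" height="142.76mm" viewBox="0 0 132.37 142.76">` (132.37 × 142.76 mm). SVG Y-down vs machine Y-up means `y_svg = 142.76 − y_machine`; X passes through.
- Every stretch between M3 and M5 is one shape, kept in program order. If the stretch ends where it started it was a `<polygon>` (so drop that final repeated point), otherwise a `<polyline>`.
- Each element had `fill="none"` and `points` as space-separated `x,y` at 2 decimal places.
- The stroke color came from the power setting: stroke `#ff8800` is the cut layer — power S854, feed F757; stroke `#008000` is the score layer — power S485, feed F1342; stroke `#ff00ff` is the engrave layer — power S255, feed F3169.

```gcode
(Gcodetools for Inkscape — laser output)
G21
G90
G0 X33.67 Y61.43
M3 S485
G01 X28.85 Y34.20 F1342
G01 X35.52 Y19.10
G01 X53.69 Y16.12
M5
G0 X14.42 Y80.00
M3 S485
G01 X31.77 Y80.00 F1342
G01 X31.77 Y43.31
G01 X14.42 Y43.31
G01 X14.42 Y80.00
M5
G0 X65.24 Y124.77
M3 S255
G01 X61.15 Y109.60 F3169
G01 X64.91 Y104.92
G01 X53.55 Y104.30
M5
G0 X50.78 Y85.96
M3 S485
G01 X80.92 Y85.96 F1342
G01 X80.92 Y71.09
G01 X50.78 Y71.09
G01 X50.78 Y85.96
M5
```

y_svg = 142.76 − y_m.

[1] S485→`#008000` (score); open run; points: 33.67,81.33 28.85,108.56 35.52,123.66 53.69,126.64

[2] S485→`#008000` (score); closed run; points: 14.42,62.76 31.77,62.76 31.77,99.45 14.42,99.45

[3] S255→`#ff00ff` (engrave); open run; points: 65.24,17.99 61.15,33.16 64.91,37.84 53.55,38.46

[4] S485→`#008000` (score); closed run; points: 50.78,56.80 80.92,56.80 80.92,71.67 50.78,71.67

<svg xmlns="http://www.w3.org/2000/svg" width="132.37mm" height="142.76mm" viewBox="0 0 132.37 142.76">
  <polyline points="33.67,81.33 28.85,108.56 35.52,123.66 53.69,126.64" fill="none" stroke="#008000"/>
  <polygon points="14.42,62.76 31.77,62.76 31.77,99.45 14.42,99.45" fill="none" stroke="#008000"/>
  <polyline points="65.24,17.99 61.15,33.16 64.91,37.84 53.55,38.46" fill="none" stroke="#ff00ff"/>
  <polygon points="50.78,56.80 80.92,56.80 80.92,71.67 50.78,71.67" fill="none" stroke="#008000"/>
</svg>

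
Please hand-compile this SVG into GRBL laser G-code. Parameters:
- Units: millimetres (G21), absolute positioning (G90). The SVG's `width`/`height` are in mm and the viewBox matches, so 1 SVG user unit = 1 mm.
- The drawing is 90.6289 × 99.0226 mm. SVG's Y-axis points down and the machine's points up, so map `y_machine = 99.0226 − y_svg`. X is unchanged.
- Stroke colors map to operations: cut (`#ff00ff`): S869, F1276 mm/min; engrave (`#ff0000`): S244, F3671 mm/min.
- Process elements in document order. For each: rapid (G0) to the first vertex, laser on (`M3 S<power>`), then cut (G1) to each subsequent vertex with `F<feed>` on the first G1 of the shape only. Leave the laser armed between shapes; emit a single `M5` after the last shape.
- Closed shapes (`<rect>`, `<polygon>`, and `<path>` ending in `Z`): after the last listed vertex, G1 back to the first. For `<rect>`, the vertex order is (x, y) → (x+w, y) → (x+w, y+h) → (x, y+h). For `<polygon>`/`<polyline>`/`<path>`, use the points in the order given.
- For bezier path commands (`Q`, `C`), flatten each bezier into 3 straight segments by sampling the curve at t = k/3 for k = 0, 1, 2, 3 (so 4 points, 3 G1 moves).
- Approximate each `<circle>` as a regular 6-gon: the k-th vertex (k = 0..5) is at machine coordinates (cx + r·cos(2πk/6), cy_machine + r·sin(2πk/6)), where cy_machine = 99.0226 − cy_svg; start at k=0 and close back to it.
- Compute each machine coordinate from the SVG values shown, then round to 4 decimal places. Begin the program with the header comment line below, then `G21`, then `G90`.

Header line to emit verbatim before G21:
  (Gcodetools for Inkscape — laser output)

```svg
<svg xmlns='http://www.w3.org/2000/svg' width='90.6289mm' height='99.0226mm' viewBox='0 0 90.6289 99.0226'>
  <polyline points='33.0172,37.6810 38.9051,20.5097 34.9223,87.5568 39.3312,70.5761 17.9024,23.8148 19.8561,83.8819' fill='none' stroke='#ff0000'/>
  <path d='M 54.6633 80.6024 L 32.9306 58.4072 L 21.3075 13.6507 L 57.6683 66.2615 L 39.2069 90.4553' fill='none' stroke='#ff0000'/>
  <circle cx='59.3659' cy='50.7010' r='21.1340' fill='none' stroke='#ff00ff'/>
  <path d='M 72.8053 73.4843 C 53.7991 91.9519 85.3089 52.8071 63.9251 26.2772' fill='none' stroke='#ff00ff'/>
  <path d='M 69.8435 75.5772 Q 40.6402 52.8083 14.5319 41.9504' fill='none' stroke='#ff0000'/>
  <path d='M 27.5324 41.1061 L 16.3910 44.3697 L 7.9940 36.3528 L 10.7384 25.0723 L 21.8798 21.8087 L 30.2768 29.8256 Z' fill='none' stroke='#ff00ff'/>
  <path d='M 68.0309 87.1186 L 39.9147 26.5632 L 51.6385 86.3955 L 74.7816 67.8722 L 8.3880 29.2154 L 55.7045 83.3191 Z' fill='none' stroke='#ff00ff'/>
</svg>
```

(Gcodetools for Inkscape — laser output)
G21
G90
G0 X33.0172 Y61.3416
M3 S244
G1 X38.9051 Y78.5129 F3671
G1 X34.9223 Y11.4658
G1 X39.3312 Y28.4465
G1 X17.9024 Y75.2078
G1 X19.8561 Y15.1407
G0 X54.6633 Y18.4202
M3 S244
G1 X32.9306 Y40.6154 F3671
G1 X21.3075 Y85.3719
G1 X57.6683 Y32.7611
G1 X39.2069 Y8.5673
G0 X80.4999 Y48.3216
M3 S869
G1 X69.9329 Y66.6242 F1276
G1 X48.7989 Y66.6242
G1 X38.2319 Y48.3216
G1 X48.7989 Y30.0190
G1 X69.9329 Y30.0190
G1 X80.4999 Y48.3216
G0 X72.8053 Y25.5383
M3 S869
G1 X66.8078 Y23.6738 F1276
G1 X71.5077 Y44.6115
G1 X63.9251 Y72.7454
G0 X69.8435 Y23.4454
M3 S244
G1 X50.7185 Y37.3012 F3671
G1 X32.2813 Y48.5102
G1 X14.5319 Y57.0722
G0 X27.5324 Y57.9165
M3 S869
G1 X16.3910 Y54.6529 F1276
G1 X7.9940 Y62.6698
G1 X10.7384 Y73.9503
G1 X21.8798 Y77.2139
G1 X30.2768 Y69.1970
G1 X27.5324 Y57.9165
G0 X68.0309 Y11.9040
M3 S869
G1 X39.9147 Y72.4594 F1276
G1 X51.6385 Y12.6271
G1 X74.7816 Y31.1504
G1 X8.3880 Y69.8072
G1 X55.7045 Y15.7035
G1 X68.0309 Y11.9040
M5

viewBox `0 0 90.6289 99.0226` with mm width/height → 1 unit = 1 mm. Flip: y_m = 99.0226 − y_svg.

**Shape 1** — `<polyline>` open polyline, stroke `#ff0000` → engrave (S244, F3671). Machine vertices: (33.0172,61.3416) → (38.9051,78.5129) → (34.9223,11.4658) → (39.3312,28.4465) → (17.9024,75.2078) → (19.8561,15.1407). Open path.

**Shape 2** — `<path>` open polyline, stroke `#ff0000` → engrave (S244, F3671). Machine vertices: (54.6633,18.4202) → (32.9306,40.6154) → (21.3075,85.3719) → (57.6683,32.7611) → (39.2069,8.5673). Open path.

**Shape 3** — `<circle>` circle, stroke `#ff00ff` → cut (S869, F1276). Machine vertices: (80.4999,48.3216) → (69.9329,66.6242) → (48.7989,66.6242) → (38.2319,48.3216) → (48.7989,30.0190) → (69.9329,30.0190) → (80.4999,48.3216). Closed: final G1 returns to the first vertex.

**Shape 4** — `<path>` cubic bezier, stroke `#ff00ff` → cut (S869, F1276). Control points (SVG): P0=(72.8053,73.4843), P1=(53.7991,91.9519), P2=(85.3089,52.8071), P3=(63.9251,26.2772); sampled at t=k/3. Machine vertices: (72.8053,25.5383) → (66.8078,23.6738) → (71.5077,44.6115) → (63.9251,72.7454). Open path.

**Shape 5** — `<path>` quadratic bezier, stroke `#ff0000` → engrave (S244, F3671). Control points (SVG): P0=(69.8435,75.5772), P1=(40.6402,52.8083), P2=(14.5319,41.9504); sampled at t=k/3. Machine vertices: (69.8435,23.4454) → (50.7185,37.3012) → (32.2813,48.5102) → (14.5319,57.0722). Open path.

**Shape 6** — `<path>` regular polygon, stroke `#ff00ff` → cut (S869, F1276). Machine vertices: (27.5324,57.9165) → (16.3910,54.6529) → (7.9940,62.6698) → (10.7384,73.9503) → (21.8798,77.2139) → (30.2768,69.1970) → (27.5324,57.9165). Closed: final G1 returns to the first vertex.

**Shape 7** — `<path>` closed polygon, stroke `#ff00ff` → cut (S869, F1276). Machine vertices: (68.0309,11.9040) → (39.9147,72.4594) → (51.6385,12.6271) → (74.7816,31.1504) → (8.3880,69.8072) → (55.7045,15.7035) → (68.0309,11.9040). Closed: final G1 returns to the first vertex.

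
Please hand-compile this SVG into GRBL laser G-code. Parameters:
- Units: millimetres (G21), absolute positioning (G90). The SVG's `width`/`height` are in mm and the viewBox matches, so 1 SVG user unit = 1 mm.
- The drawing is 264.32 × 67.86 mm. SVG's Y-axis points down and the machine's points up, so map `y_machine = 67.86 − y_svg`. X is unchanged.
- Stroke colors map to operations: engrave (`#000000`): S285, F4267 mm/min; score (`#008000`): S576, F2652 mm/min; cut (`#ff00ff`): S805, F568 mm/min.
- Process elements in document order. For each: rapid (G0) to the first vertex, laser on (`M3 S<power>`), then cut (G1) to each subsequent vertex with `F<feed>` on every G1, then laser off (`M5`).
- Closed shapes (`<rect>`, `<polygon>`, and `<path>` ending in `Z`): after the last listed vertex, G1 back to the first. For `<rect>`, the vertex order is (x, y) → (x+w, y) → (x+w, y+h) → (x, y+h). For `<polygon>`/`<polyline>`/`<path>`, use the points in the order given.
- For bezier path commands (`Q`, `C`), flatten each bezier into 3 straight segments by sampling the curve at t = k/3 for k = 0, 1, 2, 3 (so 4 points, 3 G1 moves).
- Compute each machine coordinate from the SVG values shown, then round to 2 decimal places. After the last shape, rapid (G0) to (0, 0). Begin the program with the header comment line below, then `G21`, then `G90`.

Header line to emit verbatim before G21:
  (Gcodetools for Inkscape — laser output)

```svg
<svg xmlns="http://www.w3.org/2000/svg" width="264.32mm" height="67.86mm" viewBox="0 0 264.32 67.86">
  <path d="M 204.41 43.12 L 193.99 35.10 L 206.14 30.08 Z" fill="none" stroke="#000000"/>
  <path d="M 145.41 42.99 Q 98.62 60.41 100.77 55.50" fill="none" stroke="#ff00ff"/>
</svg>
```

viewBox `0 0 264.32 67.86` with mm width/height → 1 unit = 1 mm. Flip: y_m = 67.86 − y_svg.

**Shape 1** — `<path>` regular polygon, stroke `#000000` → engrave (S285, F4267). Machine vertices: (204.41,24.74) → (193.99,32.76) → (206.14,37.78) → (204.41,24.74). Closed: final G1 returns to the first vertex.

**Shape 2** — `<path>` quadratic bezier, stroke `#ff00ff` → cut (S805, F568). Control points (SVG): P0=(145.41,42.99), P1=(98.62,60.41), P2=(100.77,55.50); sampled at t=k/3. Machine vertices: (145.41,24.87) → (119.65,15.74) → (104.77,11.57) → (100.77,12.36). Open path.

(Gcodetools for Inkscape — laser output)
G21
G90
G0 X204.41 Y24.74
M3 S285
G1 X193.99 Y32.76 F4267
G1 X206.14 Y37.78 F4267
G1 X204.41 Y24.74 F4267
M5
G0 X145.41 Y24.87
M3 S805
G1 X119.65 Y15.74 F568
G1 X104.77 Y11.57 F568
G1 X100.77 Y12.36 F568
M5
G0 X0.00 Y0.00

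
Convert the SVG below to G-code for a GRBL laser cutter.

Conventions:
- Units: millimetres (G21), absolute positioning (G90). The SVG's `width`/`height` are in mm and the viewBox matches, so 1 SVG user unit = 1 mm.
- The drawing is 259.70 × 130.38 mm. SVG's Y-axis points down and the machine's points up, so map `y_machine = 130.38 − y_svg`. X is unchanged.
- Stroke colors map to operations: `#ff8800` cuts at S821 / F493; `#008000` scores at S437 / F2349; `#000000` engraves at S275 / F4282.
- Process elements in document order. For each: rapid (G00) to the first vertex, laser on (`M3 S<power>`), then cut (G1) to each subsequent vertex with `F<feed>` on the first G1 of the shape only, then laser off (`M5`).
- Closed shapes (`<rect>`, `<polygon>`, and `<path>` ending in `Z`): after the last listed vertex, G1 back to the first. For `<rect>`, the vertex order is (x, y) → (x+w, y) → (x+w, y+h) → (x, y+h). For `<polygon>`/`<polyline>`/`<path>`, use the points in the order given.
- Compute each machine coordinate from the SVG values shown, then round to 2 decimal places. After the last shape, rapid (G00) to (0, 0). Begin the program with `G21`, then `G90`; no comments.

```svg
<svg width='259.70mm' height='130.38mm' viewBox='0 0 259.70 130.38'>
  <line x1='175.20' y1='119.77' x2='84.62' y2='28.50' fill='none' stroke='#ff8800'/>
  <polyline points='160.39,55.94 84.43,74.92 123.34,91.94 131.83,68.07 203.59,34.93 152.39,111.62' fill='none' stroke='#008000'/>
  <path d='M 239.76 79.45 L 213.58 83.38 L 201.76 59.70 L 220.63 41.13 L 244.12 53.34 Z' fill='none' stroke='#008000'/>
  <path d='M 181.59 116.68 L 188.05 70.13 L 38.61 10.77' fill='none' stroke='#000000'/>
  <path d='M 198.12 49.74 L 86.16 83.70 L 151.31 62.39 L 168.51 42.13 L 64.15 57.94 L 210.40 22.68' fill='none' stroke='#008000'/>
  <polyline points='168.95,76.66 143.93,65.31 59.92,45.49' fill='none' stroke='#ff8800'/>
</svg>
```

G21
G90
G00 X175.20 Y10.61
M3 S821
G1 X84.62 Y101.88 F493
M5
G00 X160.39 Y74.44
M3 S437
G1 X84.43 Y55.46 F2349
G1 X123.34 Y38.44
G1 X131.83 Y62.31
G1 X203.59 Y95.45
G1 X152.39 Y18.76
M5
G00 X239.76 Y50.93
M3 S437
G1 X213.58 Y47.00 F2349
G1 X201.76 Y70.68
G1 X220.63 Y89.25
G1 X244.12 Y77.04
G1 X239.76 Y50.93
M5
G00 X181.59 Y13.70
M3 S275
G1 X188.05 Y60.25 F4282
G1 X38.61 Y119.61
M5
G00 X198.12 Y80.64
M3 S437
G1 X86.16 Y46.68 F2349
G1 X151.31 Y67.99
G1 X168.51 Y88.25
G1 X64.15 Y72.44
G1 X210.40 Y107.70
M5
G00 X168.95 Y53.72
M3 S821
G1 X143.93 Y65.07 F493
G1 X59.92 Y84.89
M5
G00 X0.00 Y0.00

viewBox `0 0 259.70 130.38` with mm width/height → 1 unit = 1 mm. Flip: y_m = 130.38 − y_svg.

**Shape 1** — `<line>` line segment, stroke `#ff8800` → cut (S821, F493). Machine vertices: (175.20,10.61) → (84.62,101.88). Open path.

**Shape 2** — `<polyline>` open polyline, stroke `#008000` → score (S437, F2349). Machine vertices: (160.39,74.44) → (84.43,55.46) → (123.34,38.44) → (131.83,62.31) → (203.59,95.45) → (152.39,18.76). Open path.

**Shape 3** — `<path>` regular polygon, stroke `#008000` → score (S437, F2349). Machine vertices: (239.76,50.93) → (213.58,47.00) → (201.76,70.68) → (220.63,89.25) → (244.12,77.04) → (239.76,50.93). Closed: final G1 returns to the first vertex.

**Shape 4** — `<path>` open polyline, stroke `#000000` → engrave (S275, F4282). Machine vertices: (181.59,13.70) → (188.05,60.25) → (38.61,119.61). Open path.

**Shape 5** — `<path>` open polyline, stroke `#008000` → score (S437, F2349). Machine vertices: (198.12,80.64) → (86.16,46.68) → (151.31,67.99) → (168.51,88.25) → (64.15,72.44) → (210.40,107.70). Open path.

**Shape 6** — `<polyline>` open polyline, stroke `#ff8800` → cut (S821, F493). Machine vertices: (168.95,53.72) → (143.93,65.07) → (59.92,84.89). Open path.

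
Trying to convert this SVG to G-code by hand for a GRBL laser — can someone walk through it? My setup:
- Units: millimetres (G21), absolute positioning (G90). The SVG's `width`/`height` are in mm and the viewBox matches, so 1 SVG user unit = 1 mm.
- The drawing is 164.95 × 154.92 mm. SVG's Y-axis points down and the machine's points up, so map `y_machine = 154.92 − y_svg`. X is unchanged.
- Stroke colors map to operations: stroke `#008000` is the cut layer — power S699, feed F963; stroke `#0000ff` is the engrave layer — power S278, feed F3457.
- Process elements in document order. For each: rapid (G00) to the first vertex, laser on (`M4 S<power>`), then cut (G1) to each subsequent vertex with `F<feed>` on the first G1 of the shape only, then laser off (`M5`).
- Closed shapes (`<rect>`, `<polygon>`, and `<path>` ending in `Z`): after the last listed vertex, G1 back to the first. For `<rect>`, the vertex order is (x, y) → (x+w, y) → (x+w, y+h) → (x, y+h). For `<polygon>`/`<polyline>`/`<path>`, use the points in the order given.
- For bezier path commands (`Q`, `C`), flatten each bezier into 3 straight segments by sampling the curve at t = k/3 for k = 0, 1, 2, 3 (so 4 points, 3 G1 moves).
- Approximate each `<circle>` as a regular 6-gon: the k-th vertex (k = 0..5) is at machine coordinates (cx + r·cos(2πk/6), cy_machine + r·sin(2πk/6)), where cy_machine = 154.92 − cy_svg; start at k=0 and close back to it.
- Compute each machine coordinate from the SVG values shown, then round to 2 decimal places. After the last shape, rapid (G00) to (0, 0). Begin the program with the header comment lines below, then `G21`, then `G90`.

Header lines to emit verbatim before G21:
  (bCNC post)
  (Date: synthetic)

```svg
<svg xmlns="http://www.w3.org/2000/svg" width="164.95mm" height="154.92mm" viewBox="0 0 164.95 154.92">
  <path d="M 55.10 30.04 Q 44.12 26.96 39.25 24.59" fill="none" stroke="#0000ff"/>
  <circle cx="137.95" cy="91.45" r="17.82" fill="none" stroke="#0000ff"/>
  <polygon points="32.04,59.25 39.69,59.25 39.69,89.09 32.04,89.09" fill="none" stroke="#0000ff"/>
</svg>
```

(bCNC post)
(Date: synthetic)
G21
G90
G00 X55.10 Y124.88
M4 S278
G1 X48.46 Y126.85 F3457
G1 X43.18 Y128.67
G1 X39.25 Y130.33
M5
G00 X155.77 Y63.47
M4 S278
G1 X146.86 Y78.90 F3457
G1 X129.04 Y78.90
G1 X120.13 Y63.47
G1 X129.04 Y48.04
G1 X146.86 Y48.04
G1 X155.77 Y63.47
M5
G00 X32.04 Y95.67
M4 S278
G1 X39.69 Y95.67 F3457
G1 X39.69 Y65.83
G1 X32.04 Y65.83
G1 X32.04 Y95.67
M5
G00 X0.00 Y0.00

1 u = 1 mm; y_m = 154.92 − y.

[1] `<path>` quadratic bezier, #0000ff→engrave S278 F3457: (55.10,124.88) → (48.46,126.85) → (43.18,128.67) → (39.25,130.33)

[2] `<circle>` circle, #0000ff→engrave S278 F3457: (155.77,63.47) → (146.86,78.90) → (129.04,78.90) → (120.13,63.47) → (129.04,48.04) → (146.86,48.04) → (155.77,63.47) (closed)

[3] `<polygon>` rectangle, #0000ff→engrave S278 F3457: (32.04,95.67) → (39.69,95.67) → (39.69,65.83) → (32.04,65.83) → (32.04,95.67) (closed)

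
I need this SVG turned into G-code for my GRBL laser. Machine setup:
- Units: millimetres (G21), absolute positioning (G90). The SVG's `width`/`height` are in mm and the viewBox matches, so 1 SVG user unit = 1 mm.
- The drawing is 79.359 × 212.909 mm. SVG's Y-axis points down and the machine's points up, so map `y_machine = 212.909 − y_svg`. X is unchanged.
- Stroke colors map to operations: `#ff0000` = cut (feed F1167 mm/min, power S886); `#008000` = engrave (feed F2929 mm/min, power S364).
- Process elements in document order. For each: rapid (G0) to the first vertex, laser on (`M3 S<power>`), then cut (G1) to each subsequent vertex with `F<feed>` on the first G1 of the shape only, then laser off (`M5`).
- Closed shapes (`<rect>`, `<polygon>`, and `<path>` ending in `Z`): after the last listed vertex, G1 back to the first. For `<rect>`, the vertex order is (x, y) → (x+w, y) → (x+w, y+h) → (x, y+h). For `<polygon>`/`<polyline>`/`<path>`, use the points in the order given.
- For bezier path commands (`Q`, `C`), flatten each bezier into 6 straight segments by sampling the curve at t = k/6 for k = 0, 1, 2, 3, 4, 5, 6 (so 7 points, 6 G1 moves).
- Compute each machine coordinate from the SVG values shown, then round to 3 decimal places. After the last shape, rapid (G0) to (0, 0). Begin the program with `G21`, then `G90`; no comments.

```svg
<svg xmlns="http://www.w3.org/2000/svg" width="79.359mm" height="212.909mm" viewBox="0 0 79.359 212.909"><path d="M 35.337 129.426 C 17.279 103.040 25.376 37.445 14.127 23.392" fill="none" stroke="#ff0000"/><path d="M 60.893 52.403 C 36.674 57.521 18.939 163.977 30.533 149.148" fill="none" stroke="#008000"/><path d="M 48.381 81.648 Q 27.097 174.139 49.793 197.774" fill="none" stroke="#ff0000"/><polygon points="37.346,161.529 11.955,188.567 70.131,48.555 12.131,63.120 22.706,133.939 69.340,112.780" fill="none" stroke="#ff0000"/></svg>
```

G21
G90
G0 X35.337 Y83.483
M3 S886
G1 X28.277 Y99.523 F1167
G1 X24.312 Y119.578
G1 X22.179 Y141.125
G1 X20.613 Y161.644
G1 X18.350 Y178.615
G1 X14.127 Y189.517
M5
G0 X60.893 Y160.506
M3 S364
G1 X49.430 Y150.533 F2929
G1 X39.681 Y129.854
G1 X32.283 Y104.653
G1 X27.869 Y81.115
G1 X27.074 Y65.423
G1 X30.533 Y63.761
M5
G0 X48.381 Y131.261
M3 S886
G1 X42.508 Y102.343 F1167
G1 X39.078 Y77.251
G1 X38.092 Y55.984
G1 X39.549 Y38.542
G1 X43.449 Y24.926
G1 X49.793 Y15.135
M5
G0 X37.346 Y51.380
M3 S886
G1 X11.955 Y24.342 F1167
G1 X70.131 Y164.354
G1 X12.131 Y149.789
G1 X22.706 Y78.970
G1 X69.340 Y100.129
G1 X37.346 Y51.380
M5
G0 X0.000 Y0.000

viewBox `0 0 79.359 212.909` with mm width/height → 1 unit = 1 mm. Flip: y_m = 212.909 − y_svg.

**Shape 1** — `<path>` cubic bezier, stroke `#ff0000` → cut (S886, F1167). Control points (SVG): P0=(35.337,129.426), P1=(17.279,103.040), P2=(25.376,37.445), P3=(14.127,23.392); sampled at t=k/6. Machine vertices: (35.337,83.483) → (28.277,99.523) → (24.312,119.578) → (22.179,141.125) → (20.613,161.644) → (18.350,178.615) → (14.127,189.517). Open path.

**Shape 2** — `<path>` cubic bezier, stroke `#008000` → engrave (S364, F2929). Control points (SVG): P0=(60.893,52.403), P1=(36.674,57.521), P2=(18.939,163.977), P3=(30.533,149.148); sampled at t=k/6. Machine vertices: (60.893,160.506) → (49.430,150.533) → (39.681,129.854) → (32.283,104.653) → (27.869,81.115) → (27.074,65.423) → (30.533,63.761). Open path.

**Shape 3** — `<path>` quadratic bezier, stroke `#ff0000` → cut (S886, F1167). Control points (SVG): P0=(48.381,81.648), P1=(27.097,174.139), P2=(49.793,197.774); sampled at t=k/6. Machine vertices: (48.381,131.261) → (42.508,102.343) → (39.078,77.251) → (38.092,55.984) → (39.549,38.542) → (43.449,24.926) → (49.793,15.135). Open path.

**Shape 4** — `<polygon>` closed polygon, stroke `#ff0000` → cut (S886, F1167). Machine vertices: (37.346,51.380) → (11.955,24.342) → (70.131,164.354) → (12.131,149.789) → (22.706,78.970) → (69.340,100.129) → (37.346,51.380). Closed: final G1 returns to the first vertex.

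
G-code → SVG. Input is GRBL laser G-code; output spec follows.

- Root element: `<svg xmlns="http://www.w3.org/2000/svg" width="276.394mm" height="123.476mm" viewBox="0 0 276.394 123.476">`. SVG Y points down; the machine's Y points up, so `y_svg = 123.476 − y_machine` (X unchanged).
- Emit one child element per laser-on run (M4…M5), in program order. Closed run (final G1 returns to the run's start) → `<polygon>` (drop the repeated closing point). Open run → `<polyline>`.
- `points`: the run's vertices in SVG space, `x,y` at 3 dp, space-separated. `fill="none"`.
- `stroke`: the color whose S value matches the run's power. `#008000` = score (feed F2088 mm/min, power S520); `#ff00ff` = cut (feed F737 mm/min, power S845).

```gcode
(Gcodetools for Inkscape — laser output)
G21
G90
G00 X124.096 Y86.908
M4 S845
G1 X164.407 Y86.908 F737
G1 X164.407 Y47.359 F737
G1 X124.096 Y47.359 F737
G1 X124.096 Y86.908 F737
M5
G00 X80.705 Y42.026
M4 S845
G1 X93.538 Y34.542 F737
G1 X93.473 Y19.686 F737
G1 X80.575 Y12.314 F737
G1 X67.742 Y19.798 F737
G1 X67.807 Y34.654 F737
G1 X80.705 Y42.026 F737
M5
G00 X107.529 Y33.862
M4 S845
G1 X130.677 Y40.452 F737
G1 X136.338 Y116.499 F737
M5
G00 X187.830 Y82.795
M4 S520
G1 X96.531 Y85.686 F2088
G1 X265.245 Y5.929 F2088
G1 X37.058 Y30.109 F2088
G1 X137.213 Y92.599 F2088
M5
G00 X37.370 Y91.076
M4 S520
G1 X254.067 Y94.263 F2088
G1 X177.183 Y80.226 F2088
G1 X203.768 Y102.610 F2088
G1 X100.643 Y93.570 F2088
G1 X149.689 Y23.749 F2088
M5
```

<svg xmlns="http://www.w3.org/2000/svg" width="276.394mm" height="123.476mm" viewBox="0 0 276.394 123.476">
  <polygon points="124.096,36.568 164.407,36.568 164.407,76.117 124.096,76.117" fill="none" stroke="#ff00ff"/>
  <polygon points="80.705,81.450 93.538,88.934 93.473,103.790 80.575,111.162 67.742,103.678 67.807,88.822" fill="none" stroke="#ff00ff"/>
  <polyline points="107.529,89.614 130.677,83.024 136.338,6.977" fill="none" stroke="#ff00ff"/>
  <polyline points="187.830,40.681 96.531,37.790 265.245,117.547 37.058,93.367 137.213,30.877" fill="none" stroke="#008000"/>
  <polyline points="37.370,32.400 254.067,29.213 177.183,43.250 203.768,20.866 100.643,29.906 149.689,99.727" fill="none" stroke="#008000"/>
</svg>

Each laser-on run becomes one SVG element. Flip Y back into SVG space with y_svg = 123.476 − y_machine.

Run 1: the run's S845 means `#ff00ff` (cut). The run returns to its start, so emit a `<polygon>` with points (Y-flipped): 124.096,36.568 164.407,36.568 164.407,76.117 124.096,76.117.

Run 2: the run's S845 means `#ff00ff` (cut). The run returns to its start, so emit a `<polygon>` with points (Y-flipped): 80.705,81.450 93.538,88.934 93.473,103.790 80.575,111.162 67.742,103.678 67.807,88.822.

Run 3: the run's S845 means `#ff00ff` (cut). The run is open, so emit a `<polyline>` with points (Y-flipped): 107.529,89.614 130.677,83.024 136.338,6.977.

Run 4: power S520 maps to stroke `#008000` (score). The run is open, so emit a `<polyline>` with points (Y-flipped): 187.830,40.681 96.531,37.790 265.245,117.547 37.058,93.367 137.213,30.877.

Run 5: S520 ⇒ score layer `#008000`. The run is open, so emit a `<polyline>` with points (Y-flipped): 37.370,32.400 254.067,29.213 177.183,43.250 203.768,20.866 100.643,29.906 149.689,99.727.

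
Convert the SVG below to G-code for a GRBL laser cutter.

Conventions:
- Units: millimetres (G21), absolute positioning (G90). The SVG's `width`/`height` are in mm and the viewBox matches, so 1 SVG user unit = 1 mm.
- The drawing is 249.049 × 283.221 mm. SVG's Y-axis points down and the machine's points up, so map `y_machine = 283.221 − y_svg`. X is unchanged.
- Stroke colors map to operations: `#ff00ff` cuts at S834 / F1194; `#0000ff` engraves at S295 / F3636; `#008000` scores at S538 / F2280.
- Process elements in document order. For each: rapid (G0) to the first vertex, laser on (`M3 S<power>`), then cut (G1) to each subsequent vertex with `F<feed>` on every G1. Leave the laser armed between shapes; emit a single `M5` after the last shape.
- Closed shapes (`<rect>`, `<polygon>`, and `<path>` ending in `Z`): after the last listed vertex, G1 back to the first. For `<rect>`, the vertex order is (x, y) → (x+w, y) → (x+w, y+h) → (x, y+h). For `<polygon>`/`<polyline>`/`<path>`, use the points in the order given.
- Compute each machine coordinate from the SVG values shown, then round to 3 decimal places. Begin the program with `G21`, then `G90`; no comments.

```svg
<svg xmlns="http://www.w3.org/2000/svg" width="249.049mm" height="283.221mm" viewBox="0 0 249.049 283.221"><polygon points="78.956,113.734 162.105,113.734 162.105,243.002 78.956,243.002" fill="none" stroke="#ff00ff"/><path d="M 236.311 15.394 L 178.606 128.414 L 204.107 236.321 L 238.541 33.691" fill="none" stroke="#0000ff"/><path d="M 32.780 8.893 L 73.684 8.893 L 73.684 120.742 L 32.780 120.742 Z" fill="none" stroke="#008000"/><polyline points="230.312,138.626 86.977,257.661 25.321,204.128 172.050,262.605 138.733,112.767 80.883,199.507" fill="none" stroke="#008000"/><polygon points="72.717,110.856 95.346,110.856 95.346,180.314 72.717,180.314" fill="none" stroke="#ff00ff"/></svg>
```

G21
G90
G0 X78.956 Y169.487
M3 S834
G1 X162.105 Y169.487 F1194
G1 X162.105 Y40.219 F1194
G1 X78.956 Y40.219 F1194
G1 X78.956 Y169.487 F1194
G0 X236.311 Y267.827
M3 S295
G1 X178.606 Y154.807 F3636
G1 X204.107 Y46.900 F3636
G1 X238.541 Y249.530 F3636
G0 X32.780 Y274.328
M3 S538
G1 X73.684 Y274.328 F2280
G1 X73.684 Y162.479 F2280
G1 X32.780 Y162.479 F2280
G1 X32.780 Y274.328 F2280
G0 X230.312 Y144.595
M3 S538
G1 X86.977 Y25.560 F2280
G1 X25.321 Y79.093 F2280
G1 X172.050 Y20.616 F2280
G1 X138.733 Y170.454 F2280
G1 X80.883 Y83.714 F2280
G0 X72.717 Y172.365
M3 S834
G1 X95.346 Y172.365 F1194
G1 X95.346 Y102.907 F1194
G1 X72.717 Y102.907 F1194
G1 X72.717 Y172.365 F1194
M5

viewBox `0 0 249.049 283.221` with mm width/height → 1 unit = 1 mm. Flip: y_m = 283.221 − y_svg.

**Shape 1** — `<polygon>` rectangle, stroke `#ff00ff` → cut (S834, F1194). Machine vertices: (78.956,169.487) → (162.105,169.487) → (162.105,40.219) → (78.956,40.219) → (78.956,169.487). Closed: final G1 returns to the first vertex.

**Shape 2** — `<path>` open polyline, stroke `#0000ff` → engrave (S295, F3636). Machine vertices: (236.311,267.827) → (178.606,154.807) → (204.107,46.900) → (238.541,249.530). Open path.

**Shape 3** — `<path>` rectangle, stroke `#008000` → score (S538, F2280). Machine vertices: (32.780,274.328) → (73.684,274.328) → (73.684,162.479) → (32.780,162.479) → (32.780,274.328). Closed: final G1 returns to the first vertex.

**Shape 4** — `<polyline>` open polyline, stroke `#008000` → score (S538, F2280). Machine vertices: (230.312,144.595) → (86.977,25.560) → (25.321,79.093) → (172.050,20.616) → (138.733,170.454) → (80.883,83.714). Open path.

**Shape 5** — `<polygon>` rectangle, stroke `#ff00ff` → cut (S834, F1194). Machine vertices: (72.717,172.365) → (95.346,172.365) → (95.346,102.907) → (72.717,102.907) → (72.717,172.365). Closed: final G1 returns to the first vertex.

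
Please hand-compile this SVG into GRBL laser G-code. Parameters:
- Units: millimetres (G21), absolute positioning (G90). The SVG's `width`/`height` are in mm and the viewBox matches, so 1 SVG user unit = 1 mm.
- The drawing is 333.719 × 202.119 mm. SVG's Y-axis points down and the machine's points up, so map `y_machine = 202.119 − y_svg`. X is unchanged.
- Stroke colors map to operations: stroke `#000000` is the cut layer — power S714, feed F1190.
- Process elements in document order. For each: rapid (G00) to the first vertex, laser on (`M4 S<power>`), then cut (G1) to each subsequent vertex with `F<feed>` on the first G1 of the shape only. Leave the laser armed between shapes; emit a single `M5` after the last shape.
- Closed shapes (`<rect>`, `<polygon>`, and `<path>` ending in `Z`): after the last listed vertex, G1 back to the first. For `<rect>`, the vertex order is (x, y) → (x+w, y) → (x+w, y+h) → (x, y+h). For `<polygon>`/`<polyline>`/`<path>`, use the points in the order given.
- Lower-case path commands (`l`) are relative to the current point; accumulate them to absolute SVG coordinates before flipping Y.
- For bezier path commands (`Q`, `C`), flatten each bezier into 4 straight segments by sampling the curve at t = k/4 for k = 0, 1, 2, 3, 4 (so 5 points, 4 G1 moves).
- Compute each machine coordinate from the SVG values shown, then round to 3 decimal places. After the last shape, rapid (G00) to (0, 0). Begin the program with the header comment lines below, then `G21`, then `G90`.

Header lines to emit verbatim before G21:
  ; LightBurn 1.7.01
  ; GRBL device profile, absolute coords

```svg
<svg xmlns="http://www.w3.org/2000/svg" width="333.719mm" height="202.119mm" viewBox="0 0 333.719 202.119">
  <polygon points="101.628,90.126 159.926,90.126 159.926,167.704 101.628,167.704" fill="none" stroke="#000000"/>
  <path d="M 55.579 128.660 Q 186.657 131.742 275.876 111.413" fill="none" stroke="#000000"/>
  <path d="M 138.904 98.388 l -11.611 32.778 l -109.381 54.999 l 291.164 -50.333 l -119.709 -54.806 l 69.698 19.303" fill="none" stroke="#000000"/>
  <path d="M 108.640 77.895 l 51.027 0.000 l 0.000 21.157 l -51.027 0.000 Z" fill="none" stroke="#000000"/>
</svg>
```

; LightBurn 1.7.01
; GRBL device profile, absolute coords
G21
G90
G00 X101.628 Y111.993
M4 S714
G1 X159.926 Y111.993 F1190
G1 X159.926 Y34.415
G1 X101.628 Y34.415
G1 X101.628 Y111.993
G00 X55.579 Y73.459
M4 S714
G1 X118.502 Y73.381 F1190
G1 X176.192 Y76.230
G1 X228.650 Y82.005
G1 X275.876 Y90.706
G00 X138.904 Y103.731
M4 S714
G1 X127.293 Y70.953 F1190
G1 X17.912 Y15.954
G1 X309.076 Y66.287
G1 X189.367 Y121.093
G1 X259.065 Y101.790
G00 X108.640 Y124.224
M4 S714
G1 X159.667 Y124.224 F1190
G1 X159.667 Y103.067
G1 X108.640 Y103.067
G1 X108.640 Y124.224
M5
G00 X0.000 Y0.000

Since the viewBox matches the mm dimensions, user units are millimetres directly. The only transform is the Y-flip y_m = 202.119 − y_svg.

Shape 1 is a rectangle drawn with `<polygon>`. Its stroke #000000 means cut at S714, F1190. After flipping Y the toolpath is (101.628,111.993) → (159.926,111.993) → (159.926,34.415) → (101.628,34.415) → (101.628,111.993), returning to the start.

Shape 2 is a quadratic bezier drawn with `<path>`. Its stroke #000000 means cut at S714, F1190. After flipping Y the toolpath is (55.579,73.459) → (118.502,73.381) → (176.192,76.230) → (228.650,82.005) → (275.876,90.706).

Shape 3 is a open polyline drawn with `<path>`. Its stroke #000000 means cut at S714, F1190. After flipping Y the toolpath is (138.904,103.731) → (127.293,70.953) → (17.912,15.954) → (309.076,66.287) → (189.367,121.093) → (259.065,101.790).

Shape 4 is a rectangle drawn with `<path>`. Its stroke #000000 means cut at S714, F1190. After flipping Y the toolpath is (108.640,124.224) → (159.667,124.224) → (159.667,103.067) → (108.640,103.067) → (108.640,124.224), returning to the start.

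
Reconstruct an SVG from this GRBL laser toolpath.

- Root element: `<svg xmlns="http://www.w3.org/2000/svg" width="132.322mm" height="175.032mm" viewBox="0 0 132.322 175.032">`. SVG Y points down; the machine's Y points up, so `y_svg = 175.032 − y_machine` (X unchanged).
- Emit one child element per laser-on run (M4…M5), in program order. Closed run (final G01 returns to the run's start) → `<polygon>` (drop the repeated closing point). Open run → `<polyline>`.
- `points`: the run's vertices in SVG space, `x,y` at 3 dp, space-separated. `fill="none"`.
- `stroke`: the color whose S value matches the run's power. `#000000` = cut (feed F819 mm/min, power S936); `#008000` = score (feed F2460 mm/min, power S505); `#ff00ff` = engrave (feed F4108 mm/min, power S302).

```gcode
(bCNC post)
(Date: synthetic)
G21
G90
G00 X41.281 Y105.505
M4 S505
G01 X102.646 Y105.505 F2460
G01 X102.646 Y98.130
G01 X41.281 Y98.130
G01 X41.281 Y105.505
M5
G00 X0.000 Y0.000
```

Machine Y-up, SVG Y-down with viewBox height 175.032, so y_svg = 175.032 − y_machine; X carries over. Every run uses S505, so all elements get stroke `#008000` (score).

Run 1: The run returns to its start, so emit a `<polygon>` with points (Y-flipped): 41.281,69.527 102.646,69.527 102.646,76.902 41.281,76.902.

<svg xmlns="http://www.w3.org/2000/svg" width="132.322mm" height="175.032mm" viewBox="0 0 132.322 175.032">
  <polygon points="41.281,69.527 102.646,69.527 102.646,76.902 41.281,76.902" fill="none" stroke="#008000"/>
</svg>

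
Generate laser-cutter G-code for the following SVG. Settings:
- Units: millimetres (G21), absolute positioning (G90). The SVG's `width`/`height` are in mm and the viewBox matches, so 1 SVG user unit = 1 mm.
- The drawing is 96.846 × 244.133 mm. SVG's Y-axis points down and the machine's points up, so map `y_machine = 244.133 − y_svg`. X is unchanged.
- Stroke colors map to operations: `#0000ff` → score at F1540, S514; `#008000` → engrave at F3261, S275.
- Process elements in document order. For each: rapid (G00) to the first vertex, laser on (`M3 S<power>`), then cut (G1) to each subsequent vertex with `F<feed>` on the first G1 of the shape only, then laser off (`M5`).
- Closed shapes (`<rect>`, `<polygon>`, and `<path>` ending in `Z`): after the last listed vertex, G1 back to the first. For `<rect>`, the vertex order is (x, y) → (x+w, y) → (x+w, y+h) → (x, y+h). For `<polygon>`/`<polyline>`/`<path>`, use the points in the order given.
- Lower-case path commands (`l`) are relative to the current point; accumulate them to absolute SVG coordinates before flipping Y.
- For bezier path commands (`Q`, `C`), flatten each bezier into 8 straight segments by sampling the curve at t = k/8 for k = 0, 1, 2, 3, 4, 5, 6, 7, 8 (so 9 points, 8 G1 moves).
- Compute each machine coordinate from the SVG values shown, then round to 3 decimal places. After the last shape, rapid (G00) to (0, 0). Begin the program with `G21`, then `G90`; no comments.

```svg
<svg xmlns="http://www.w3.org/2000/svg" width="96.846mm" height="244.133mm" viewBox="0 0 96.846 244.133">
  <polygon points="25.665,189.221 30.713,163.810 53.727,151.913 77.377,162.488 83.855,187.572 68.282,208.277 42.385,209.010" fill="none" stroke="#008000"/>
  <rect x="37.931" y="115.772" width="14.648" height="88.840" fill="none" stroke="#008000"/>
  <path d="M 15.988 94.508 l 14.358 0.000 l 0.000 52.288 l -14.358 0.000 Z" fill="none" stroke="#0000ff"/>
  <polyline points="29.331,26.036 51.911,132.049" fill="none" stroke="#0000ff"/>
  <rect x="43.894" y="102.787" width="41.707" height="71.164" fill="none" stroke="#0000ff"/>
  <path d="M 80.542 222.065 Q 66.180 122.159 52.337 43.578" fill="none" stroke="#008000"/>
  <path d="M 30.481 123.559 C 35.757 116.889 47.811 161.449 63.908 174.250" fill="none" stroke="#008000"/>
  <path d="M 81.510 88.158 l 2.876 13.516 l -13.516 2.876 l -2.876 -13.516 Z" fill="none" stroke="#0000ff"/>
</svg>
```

G21
G90
G00 X25.665 Y54.912
M3 S275
G1 X30.713 Y80.323 F3261
G1 X53.727 Y92.220
G1 X77.377 Y81.645
G1 X83.855 Y56.561
G1 X68.282 Y35.856
G1 X42.385 Y35.123
G1 X25.665 Y54.912
M5
G00 X37.931 Y128.361
M3 S275
G1 X52.579 Y128.361 F3261
G1 X52.579 Y39.521
G1 X37.931 Y39.521
G1 X37.931 Y128.361
M5
G00 X15.988 Y149.625
M3 S514
G1 X30.346 Y149.625 F1540
G1 X30.346 Y97.337
G1 X15.988 Y97.337
G1 X15.988 Y149.625
M5
G00 X29.331 Y218.097
M3 S514
G1 X51.911 Y112.084 F1540
M5
G00 X43.894 Y141.346
M3 S514
G1 X85.601 Y141.346 F1540
G1 X85.601 Y70.182
G1 X43.894 Y70.182
G1 X43.894 Y141.346
M5
G00 X80.542 Y22.068
M3 S275
G1 X76.960 Y46.711 F3261
G1 X73.393 Y70.688
G1 X69.843 Y93.999
G1 X66.310 Y116.643
G1 X62.792 Y138.620
G1 X59.291 Y159.932
G1 X55.806 Y180.577
G1 X52.337 Y200.555
M5
G00 X30.481 Y120.574
M3 S275
G1 X32.772 Y120.836 F3261
G1 X35.666 Y117.268
G1 X39.132 Y110.841
G1 X43.137 Y102.530
G1 X47.649 Y93.306
G1 X52.636 Y84.142
G1 X58.066 Y76.010
G1 X63.908 Y69.883
M5
G00 X81.510 Y155.975
M3 S514
G1 X84.386 Y142.459 F1540
G1 X70.870 Y139.583
G1 X67.994 Y153.099
G1 X81.510 Y155.975
M5
G00 X0.000 Y0.000

viewBox `0 0 96.846 244.133` with mm width/height → 1 unit = 1 mm. Flip: y_m = 244.133 − y_svg.

**Shape 1** — `<polygon>` regular polygon, stroke `#008000` → engrave (S275, F3261). Machine vertices: (25.665,54.912) → (30.713,80.323) → (53.727,92.220) → (77.377,81.645) → (83.855,56.561) → (68.282,35.856) → (42.385,35.123) → (25.665,54.912). Closed: final G1 returns to the first vertex.

**Shape 2** — `<rect>` rectangle, stroke `#008000` → engrave (S275, F3261). Machine vertices: (37.931,128.361) → (52.579,128.361) → (52.579,39.521) → (37.931,39.521) → (37.931,128.361). Closed: final G1 returns to the first vertex.

**Shape 3** — `<path>` rectangle, stroke `#0000ff` → score (S514, F1540). Machine vertices: (15.988,149.625) → (30.346,149.625) → (30.346,97.337) → (15.988,97.337) → (15.988,149.625). Closed: final G1 returns to the first vertex.

**Shape 4** — `<polyline>` line segment, stroke `#0000ff` → score (S514, F1540). Machine vertices: (29.331,218.097) → (51.911,112.084). Open path.

**Shape 5** — `<rect>` rectangle, stroke `#0000ff` → score (S514, F1540). Machine vertices: (43.894,141.346) → (85.601,141.346) → (85.601,70.182) → (43.894,70.182) → (43.894,141.346). Closed: final G1 returns to the first vertex.

**Shape 6** — `<path>` quadratic bezier, stroke `#008000` → engrave (S275, F3261). Control points (SVG): P0=(80.542,222.065), P1=(66.180,122.159), P2=(52.337,43.578); sampled at t=k/8. Machine vertices: (80.542,22.068) → (76.960,46.711) → (73.393,70.688) → (69.843,93.999) → (66.310,116.643) → (62.792,138.620) → (59.291,159.932) → (55.806,180.577) → (52.337,200.555). Open path.

**Shape 7** — `<path>` cubic bezier, stroke `#008000` → engrave (S275, F3261). Control points (SVG): P0=(30.481,123.559), P1=(35.757,116.889), P2=(47.811,161.449), P3=(63.908,174.250); sampled at t=k/8. Machine vertices: (30.481,120.574) → (32.772,120.836) → (35.666,117.268) → (39.132,110.841) → (43.137,102.530) → (47.649,93.306) → (52.636,84.142) → (58.066,76.010) → (63.908,69.883). Open path.

**Shape 8** — `<path>` regular polygon, stroke `#0000ff` → score (S514, F1540). Machine vertices: (81.510,155.975) → (84.386,142.459) → (70.870,139.583) → (67.994,153.099) → (81.510,155.975). Closed: final G1 returns to the first vertex.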